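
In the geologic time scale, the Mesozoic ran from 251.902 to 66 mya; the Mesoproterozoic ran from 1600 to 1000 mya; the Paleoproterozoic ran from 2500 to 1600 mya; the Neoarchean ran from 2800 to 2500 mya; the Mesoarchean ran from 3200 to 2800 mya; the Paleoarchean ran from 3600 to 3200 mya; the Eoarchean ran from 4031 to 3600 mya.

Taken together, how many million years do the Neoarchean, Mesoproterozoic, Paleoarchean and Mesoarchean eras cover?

Each duration: Neoarchean = 300; Mesoproterozoic = 600; Paleoarchean = 400; Mesoarchean = 400.
Sum: 300 + 600 + 400 + 400 = 1700 Myr.

1700 million years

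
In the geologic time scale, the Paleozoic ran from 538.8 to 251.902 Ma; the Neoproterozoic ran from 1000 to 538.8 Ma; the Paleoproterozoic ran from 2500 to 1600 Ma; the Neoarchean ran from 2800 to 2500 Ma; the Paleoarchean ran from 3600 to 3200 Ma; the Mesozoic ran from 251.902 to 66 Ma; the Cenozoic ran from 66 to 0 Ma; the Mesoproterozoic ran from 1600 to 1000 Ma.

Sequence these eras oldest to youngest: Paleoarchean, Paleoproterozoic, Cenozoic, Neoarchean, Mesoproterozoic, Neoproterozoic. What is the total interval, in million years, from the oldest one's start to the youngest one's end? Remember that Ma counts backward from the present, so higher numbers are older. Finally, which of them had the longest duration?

Paleoarchean → Neoarchean → Paleoproterozoic → Mesoproterozoic → Neoproterozoic → Cenozoic; total span 3600 Myr; longest is Paleoproterozoic

Start ages (Ma): Paleoarchean 3600, Neoarchean 2800, Paleoproterozoic 2500, Mesoproterozoic 1600, Neoproterozoic 1000, Cenozoic 66.
Ordered oldest to youngest: Paleoarchean, Neoarchean, Paleoproterozoic, Mesoproterozoic, Neoproterozoic, Cenozoic.
Span = 3600 − 0 = 3600 Myr.
Durations: Paleoarchean 400, Paleoproterozoic 900, Mesoproterozoic 600, Neoarchean 300, Neoproterozoic 461.2, Cenozoic 66 → longest is Paleoproterozoic (900 Myr).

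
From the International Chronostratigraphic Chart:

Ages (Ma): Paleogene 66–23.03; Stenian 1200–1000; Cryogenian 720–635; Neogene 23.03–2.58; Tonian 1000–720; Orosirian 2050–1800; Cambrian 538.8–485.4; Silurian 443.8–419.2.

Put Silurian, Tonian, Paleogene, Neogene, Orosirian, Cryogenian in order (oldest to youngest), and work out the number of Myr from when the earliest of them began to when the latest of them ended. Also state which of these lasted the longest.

Orosirian, Tonian, Cryogenian, Silurian, Paleogene, Neogene; total span 2047.42 Myr; longest is Tonian

Start ages (Ma): Orosirian 2050, Tonian 1000, Cryogenian 720, Silurian 443.8, Paleogene 66, Neogene 23.03.
Ordered oldest to youngest: Orosirian, Tonian, Cryogenian, Silurian, Paleogene, Neogene.
Span = 2050 − 2.58 = 2047.42 Myr.
Durations: Tonian 280, Neogene 20.45, Paleogene 42.97, Cryogenian 85, Silurian 24.6, Orosirian 250 → longest is Tonian (280 Myr).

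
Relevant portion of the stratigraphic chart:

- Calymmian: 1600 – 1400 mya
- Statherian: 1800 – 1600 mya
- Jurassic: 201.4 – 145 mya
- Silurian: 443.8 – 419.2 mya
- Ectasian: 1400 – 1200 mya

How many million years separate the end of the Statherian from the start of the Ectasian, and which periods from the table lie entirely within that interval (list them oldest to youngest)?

200 million years; Calymmian

The Statherian closes at 1600 Ma and the Ectasian opens at 1400 Ma, so the interval is 1600 − 1400 = 200 Myr.
A period fits inside if it starts at or after 1600 Ma and ends at or before 1400 Ma; oldest first that gives Calymmian.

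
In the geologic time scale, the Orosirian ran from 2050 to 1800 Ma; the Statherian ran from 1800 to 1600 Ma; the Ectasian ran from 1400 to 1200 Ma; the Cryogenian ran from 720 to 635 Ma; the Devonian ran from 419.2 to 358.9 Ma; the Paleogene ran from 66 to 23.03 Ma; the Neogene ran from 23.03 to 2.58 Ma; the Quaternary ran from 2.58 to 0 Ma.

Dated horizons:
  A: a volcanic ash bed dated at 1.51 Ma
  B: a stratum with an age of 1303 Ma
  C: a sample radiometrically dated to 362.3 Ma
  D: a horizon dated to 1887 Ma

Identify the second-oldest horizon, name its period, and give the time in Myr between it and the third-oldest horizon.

Sorted oldest-first by Ma: D (1887), B (1303), C (362.3), A (1.51).
The second oldest is B at 1303 Ma, which lies in 1400–1200 Ma: the Ectasian.
The third oldest is C at 362.3 Ma; separation = |1303 − 362.3| = 940.7 Myr.

B, in the Ectasian; 940.7 million years to C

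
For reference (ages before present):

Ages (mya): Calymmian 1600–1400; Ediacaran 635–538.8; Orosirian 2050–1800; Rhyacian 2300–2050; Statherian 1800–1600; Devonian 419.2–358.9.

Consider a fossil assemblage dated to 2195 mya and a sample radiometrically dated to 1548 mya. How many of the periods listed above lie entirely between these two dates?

The older date is 2195 Ma and the younger is 1548 Ma.
Periods with start < 2195 and end > 1548 Ma: Orosirian (2050–1800), Statherian (1800–1600).
That is 2 complete periods.

2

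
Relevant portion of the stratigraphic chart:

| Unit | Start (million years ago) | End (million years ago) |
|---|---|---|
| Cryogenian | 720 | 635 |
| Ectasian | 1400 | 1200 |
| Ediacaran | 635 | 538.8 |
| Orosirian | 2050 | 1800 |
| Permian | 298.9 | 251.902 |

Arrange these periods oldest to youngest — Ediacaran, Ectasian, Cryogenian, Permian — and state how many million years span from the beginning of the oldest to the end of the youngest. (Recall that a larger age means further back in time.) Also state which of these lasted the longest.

Start ages (Ma): Ectasian 1400, Cryogenian 720, Ediacaran 635, Permian 298.9.
Ordered oldest to youngest: Ectasian, Cryogenian, Ediacaran, Permian.
Span = 1400 − 251.902 = 1148.098 Myr.
Durations: Cryogenian 85, Ediacaran 96.2, Permian 46.998, Ectasian 200 → longest is Ectasian (200 Myr).

Ectasian → Cryogenian → Ediacaran → Permian; total span 1148.098 Myr; longest is Ectasian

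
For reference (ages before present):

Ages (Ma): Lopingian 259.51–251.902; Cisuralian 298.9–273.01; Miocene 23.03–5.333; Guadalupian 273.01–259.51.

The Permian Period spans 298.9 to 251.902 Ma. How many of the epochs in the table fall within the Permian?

3

Epochs inside 298.9–251.902 Ma: Cisuralian, Guadalupian, Lopingian — 3 in total.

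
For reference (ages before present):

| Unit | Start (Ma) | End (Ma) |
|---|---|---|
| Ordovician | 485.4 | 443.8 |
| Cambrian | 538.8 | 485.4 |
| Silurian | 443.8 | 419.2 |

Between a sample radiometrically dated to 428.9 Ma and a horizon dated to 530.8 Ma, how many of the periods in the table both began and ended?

1

The older date is 530.8 Ma and the younger is 428.9 Ma.
Periods with start < 530.8 and end > 428.9 Ma: Ordovician (485.4–443.8).
That is 1 complete period.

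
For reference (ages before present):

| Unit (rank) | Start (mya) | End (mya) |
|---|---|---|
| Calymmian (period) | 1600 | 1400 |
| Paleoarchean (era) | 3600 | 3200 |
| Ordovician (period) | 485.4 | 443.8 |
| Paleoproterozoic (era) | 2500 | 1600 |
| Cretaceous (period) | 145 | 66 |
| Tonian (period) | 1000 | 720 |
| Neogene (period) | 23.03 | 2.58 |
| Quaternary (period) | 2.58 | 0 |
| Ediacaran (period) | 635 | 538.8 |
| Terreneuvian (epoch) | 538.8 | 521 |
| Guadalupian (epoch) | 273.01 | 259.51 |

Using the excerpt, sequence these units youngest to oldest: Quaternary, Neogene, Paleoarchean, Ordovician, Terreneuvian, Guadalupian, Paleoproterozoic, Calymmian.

The oldest of these is Paleoarchean (starts 3600 Ma) and the youngest is Quaternary (ends 0 Ma).
In between, by decreasing start age: Paleoproterozoic (2500), Calymmian (1600), Terreneuvian (538.8), Ordovician (485.4), Guadalupian (273.01), Neogene (23.03).
Listing youngest first means reversing that sequence.

Quaternary, Neogene, Guadalupian, Ordovician, Terreneuvian, Calymmian, Paleoproterozoic, Paleoarchean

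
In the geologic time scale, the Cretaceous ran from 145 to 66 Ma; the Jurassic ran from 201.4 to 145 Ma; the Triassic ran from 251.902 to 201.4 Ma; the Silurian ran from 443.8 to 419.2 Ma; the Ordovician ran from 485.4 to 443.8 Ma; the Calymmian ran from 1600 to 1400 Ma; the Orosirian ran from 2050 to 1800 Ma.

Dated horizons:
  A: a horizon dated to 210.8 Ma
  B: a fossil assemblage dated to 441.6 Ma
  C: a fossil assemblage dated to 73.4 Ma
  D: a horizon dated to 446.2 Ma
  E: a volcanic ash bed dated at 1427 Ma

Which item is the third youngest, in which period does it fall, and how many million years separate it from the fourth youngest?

Smaller Ma means younger, so youngest first: C 73.4 < A 210.8 < B 441.6 < D 446.2 < E 1427.
Counting 3 along gives B (441.6 Ma); the excerpt puts that inside the Silurian, 443.8–419.2 Ma.
Next in line is D (446.2 Ma), and 446.2 − 441.6 = 4.6 Myr.

B, in the Silurian; 4.6 million years to D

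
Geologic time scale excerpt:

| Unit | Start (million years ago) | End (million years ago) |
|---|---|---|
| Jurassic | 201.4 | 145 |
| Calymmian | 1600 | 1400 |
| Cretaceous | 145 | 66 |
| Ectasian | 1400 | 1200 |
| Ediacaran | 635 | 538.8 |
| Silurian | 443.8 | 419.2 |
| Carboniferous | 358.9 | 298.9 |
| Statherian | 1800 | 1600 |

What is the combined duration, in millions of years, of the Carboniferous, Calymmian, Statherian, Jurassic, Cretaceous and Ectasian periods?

795.4 million years

Each duration: Carboniferous = 60; Calymmian = 200; Statherian = 200; Jurassic = 56.4; Cretaceous = 79; Ectasian = 200.
Sum: 60 + 200 + 200 + 56.4 + 79 + 200 = 795.4 Myr.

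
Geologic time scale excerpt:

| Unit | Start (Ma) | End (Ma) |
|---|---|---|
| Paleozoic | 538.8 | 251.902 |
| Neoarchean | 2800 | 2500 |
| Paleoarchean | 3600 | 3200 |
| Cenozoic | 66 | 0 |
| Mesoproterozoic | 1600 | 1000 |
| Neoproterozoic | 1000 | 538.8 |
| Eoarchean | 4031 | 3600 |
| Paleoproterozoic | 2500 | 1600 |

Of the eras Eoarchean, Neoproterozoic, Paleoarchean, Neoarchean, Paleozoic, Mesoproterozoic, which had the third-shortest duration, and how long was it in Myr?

Start − end for each: Eoarchean 4031 − 3600 = 431; Neoproterozoic 1000 − 538.8 = 461.2; Paleoarchean 3600 − 3200 = 400; Neoarchean 2800 − 2500 = 300; Paleozoic 538.8 − 251.902 = 286.898; Mesoproterozoic 1600 − 1000 = 600.
Ranking these from shortest: Paleozoic < Neoarchean < Paleoarchean < Eoarchean < Neoproterozoic < Mesoproterozoic.
Position 3 in that ranking is Paleoarchean, which lasted 400 Myr.

Paleoarchean, 400 million years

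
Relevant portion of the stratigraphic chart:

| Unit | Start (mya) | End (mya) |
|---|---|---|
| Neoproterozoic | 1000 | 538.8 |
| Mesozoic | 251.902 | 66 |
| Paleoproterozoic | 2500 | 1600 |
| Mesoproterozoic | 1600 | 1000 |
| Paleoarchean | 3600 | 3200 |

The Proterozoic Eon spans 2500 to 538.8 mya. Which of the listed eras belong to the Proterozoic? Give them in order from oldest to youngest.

Eras with both bounds inside 2500–538.8 Ma: Paleoproterozoic (2500–1600), Mesoproterozoic (1600–1000), Neoproterozoic (1000–538.8).

Paleoproterozoic, Mesoproterozoic, Neoproterozoic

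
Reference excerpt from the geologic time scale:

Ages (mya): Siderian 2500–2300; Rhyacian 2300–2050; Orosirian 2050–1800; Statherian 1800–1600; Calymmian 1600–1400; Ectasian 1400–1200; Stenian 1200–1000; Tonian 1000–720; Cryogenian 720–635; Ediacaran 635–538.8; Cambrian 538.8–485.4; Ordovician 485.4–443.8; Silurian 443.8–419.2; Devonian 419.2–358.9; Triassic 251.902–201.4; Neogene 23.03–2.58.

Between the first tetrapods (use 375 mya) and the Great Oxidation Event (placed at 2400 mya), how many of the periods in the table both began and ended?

2400 Ma sits inside the Siderian (2500–2300) and 375 Ma inside the Devonian (419.2–358.9); neither of those is wholly between the two dates.
The listed periods lying completely between them are Rhyacian, Orosirian, Statherian, Calymmian, Ectasian, Stenian, Tonian, Cryogenian, Ediacaran, Cambrian, Ordovician, Silurian — 12 in all.

12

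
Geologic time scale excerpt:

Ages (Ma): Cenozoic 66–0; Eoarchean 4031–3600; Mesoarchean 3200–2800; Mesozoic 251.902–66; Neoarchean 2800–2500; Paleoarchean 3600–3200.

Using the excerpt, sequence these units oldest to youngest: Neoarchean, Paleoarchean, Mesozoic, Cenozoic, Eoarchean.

Eoarchean, Paleoarchean, Neoarchean, Mesozoic, Cenozoic

Read off each span (Ma): Neoarchean 2800–2500; Paleoarchean 3600–3200; Mesozoic 251.902–66; Cenozoic 66–0; Eoarchean 4031–3600.
Larger Ma is older, so oldest→youngest is Eoarchean, Paleoarchean, Neoarchean, Mesozoic, Cenozoic.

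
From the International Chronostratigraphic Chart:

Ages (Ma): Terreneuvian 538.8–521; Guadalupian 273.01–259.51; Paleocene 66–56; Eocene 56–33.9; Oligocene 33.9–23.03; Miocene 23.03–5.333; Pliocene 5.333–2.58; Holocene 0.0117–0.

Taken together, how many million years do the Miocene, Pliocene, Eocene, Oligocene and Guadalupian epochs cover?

Each duration: Miocene = 17.697; Pliocene = 2.753; Eocene = 22.1; Oligocene = 10.87; Guadalupian = 13.5.
Sum: 17.697 + 2.753 + 22.1 + 10.87 + 13.5 = 66.92 Myr.

66.92 million years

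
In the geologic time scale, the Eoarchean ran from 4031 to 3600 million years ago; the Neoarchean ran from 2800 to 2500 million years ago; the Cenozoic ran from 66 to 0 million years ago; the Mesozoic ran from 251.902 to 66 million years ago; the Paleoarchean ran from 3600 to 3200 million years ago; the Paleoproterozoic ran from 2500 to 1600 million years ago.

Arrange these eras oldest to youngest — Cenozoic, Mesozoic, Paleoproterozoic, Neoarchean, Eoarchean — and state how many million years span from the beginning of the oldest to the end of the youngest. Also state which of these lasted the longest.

Eoarchean → Neoarchean → Paleoproterozoic → Mesozoic → Cenozoic; total span 4031 Myr; longest is Paleoproterozoic

From the excerpt: Cenozoic 66–0; Mesozoic 251.902–66; Paleoproterozoic 2500–1600; Neoarchean 2800–2500; Eoarchean 4031–3600 (Ma).
Larger Ma is earlier, so the oldest is Eoarchean and the youngest is Cenozoic; oldest to youngest: Eoarchean, Neoarchean, Paleoproterozoic, Mesozoic, Cenozoic.
Oldest start 4031 minus youngest end 0 gives 4031 Myr overall.
Individual lengths (start − end): Mesozoic 185.902; Eoarchean 431; Paleoproterozoic 900; Cenozoic 66; Neoarchean 300. The largest is Paleoproterozoic at 900 Myr.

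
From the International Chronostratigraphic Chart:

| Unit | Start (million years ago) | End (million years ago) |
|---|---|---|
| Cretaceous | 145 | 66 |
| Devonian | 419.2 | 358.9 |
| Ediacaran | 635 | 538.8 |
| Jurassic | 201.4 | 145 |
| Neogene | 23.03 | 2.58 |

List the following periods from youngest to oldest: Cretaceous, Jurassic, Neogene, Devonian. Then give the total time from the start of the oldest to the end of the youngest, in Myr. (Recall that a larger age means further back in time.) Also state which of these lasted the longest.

From the excerpt: Cretaceous 145–66; Jurassic 201.4–145; Neogene 23.03–2.58; Devonian 419.2–358.9 (Ma).
Larger Ma is earlier, so the oldest is Devonian and the youngest is Neogene; youngest to oldest: Neogene, Cretaceous, Jurassic, Devonian.
Oldest start 419.2 minus youngest end 2.58 gives 416.62 Myr overall.
Individual lengths (start − end): Devonian 60.3; Cretaceous 79; Jurassic 56.4; Neogene 20.45. The largest is Cretaceous at 79 Myr.

Neogene → Cretaceous → Jurassic → Devonian; total span 416.62 Myr; longest is Cretaceous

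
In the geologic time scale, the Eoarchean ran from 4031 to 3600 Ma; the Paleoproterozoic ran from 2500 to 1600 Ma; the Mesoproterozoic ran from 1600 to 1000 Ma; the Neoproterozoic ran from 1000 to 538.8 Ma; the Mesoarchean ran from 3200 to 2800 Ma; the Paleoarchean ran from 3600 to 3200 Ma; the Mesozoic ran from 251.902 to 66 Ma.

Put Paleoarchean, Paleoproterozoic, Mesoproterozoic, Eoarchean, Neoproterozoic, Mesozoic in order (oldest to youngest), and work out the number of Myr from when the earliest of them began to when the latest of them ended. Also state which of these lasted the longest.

Start ages (Ma): Eoarchean 4031, Paleoarchean 3600, Paleoproterozoic 2500, Mesoproterozoic 1600, Neoproterozoic 1000, Mesozoic 251.902.
Ordered oldest to youngest: Eoarchean, Paleoarchean, Paleoproterozoic, Mesoproterozoic, Neoproterozoic, Mesozoic.
Span = 4031 − 66 = 3965 Myr.
Durations: Neoproterozoic 461.2, Mesozoic 185.902, Eoarchean 431, Paleoarchean 400, Mesoproterozoic 600, Paleoproterozoic 900 → longest is Paleoproterozoic (900 Myr).

Eoarchean, Paleoarchean, Paleoproterozoic, Mesoproterozoic, Neoproterozoic, Mesozoic; total span 3965 Myr; longest is Paleoproterozoic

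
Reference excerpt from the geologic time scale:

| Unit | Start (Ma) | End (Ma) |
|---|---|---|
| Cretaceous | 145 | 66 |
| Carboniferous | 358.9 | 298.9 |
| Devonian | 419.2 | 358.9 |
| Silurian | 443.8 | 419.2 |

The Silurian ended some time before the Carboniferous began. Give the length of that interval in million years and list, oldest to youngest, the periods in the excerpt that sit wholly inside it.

End of Silurian = 419.2 Ma; start of Carboniferous = 358.9 Ma.
Gap = 419.2 − 358.9 = 60.3 Myr.
Periods wholly inside 419.2–358.9 Ma: Devonian (419.2–358.9).

60.3 million years; Devonian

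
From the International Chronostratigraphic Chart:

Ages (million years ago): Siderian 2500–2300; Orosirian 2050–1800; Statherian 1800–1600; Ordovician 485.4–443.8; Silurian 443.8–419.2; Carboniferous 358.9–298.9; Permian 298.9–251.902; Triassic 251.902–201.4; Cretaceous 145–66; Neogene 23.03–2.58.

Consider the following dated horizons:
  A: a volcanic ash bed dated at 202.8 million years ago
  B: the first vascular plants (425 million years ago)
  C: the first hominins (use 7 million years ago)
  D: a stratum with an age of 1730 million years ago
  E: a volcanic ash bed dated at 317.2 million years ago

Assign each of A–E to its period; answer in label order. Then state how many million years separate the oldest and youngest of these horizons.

Match each age against the start–end ranges in the excerpt: A = 202.8 Ma → Triassic (251.902–201.4); B = 425 Ma → Silurian (443.8–419.2); C = 7 Ma → Neogene (23.03–2.58); D = 1730 Ma → Statherian (1800–1600); E = 317.2 Ma → Carboniferous (358.9–298.9).
The largest age is 1730 Ma and the smallest is 7 Ma; their difference is 1723 Myr.

A — Triassic; B — Silurian; C — Neogene; D — Statherian; E — Carboniferous; span 1723 million years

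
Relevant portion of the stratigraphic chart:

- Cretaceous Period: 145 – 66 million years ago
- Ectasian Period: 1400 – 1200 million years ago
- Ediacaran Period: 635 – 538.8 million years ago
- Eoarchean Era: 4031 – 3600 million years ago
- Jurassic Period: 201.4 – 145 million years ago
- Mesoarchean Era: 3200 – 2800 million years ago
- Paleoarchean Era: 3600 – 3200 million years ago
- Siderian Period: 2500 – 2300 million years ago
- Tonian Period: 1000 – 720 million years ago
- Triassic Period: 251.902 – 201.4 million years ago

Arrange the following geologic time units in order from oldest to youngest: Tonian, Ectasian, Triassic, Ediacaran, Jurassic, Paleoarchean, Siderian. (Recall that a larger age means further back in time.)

Sorting by start age (descending Ma, since larger Ma = older): Paleoarchean start 3600, Siderian start 2500, Ectasian start 1400, Tonian start 1000, Ediacaran start 635, Triassic start 251.902, Jurassic start 201.4.

Paleoarchean → Siderian → Ectasian → Tonian → Ediacaran → Triassic → Jurassic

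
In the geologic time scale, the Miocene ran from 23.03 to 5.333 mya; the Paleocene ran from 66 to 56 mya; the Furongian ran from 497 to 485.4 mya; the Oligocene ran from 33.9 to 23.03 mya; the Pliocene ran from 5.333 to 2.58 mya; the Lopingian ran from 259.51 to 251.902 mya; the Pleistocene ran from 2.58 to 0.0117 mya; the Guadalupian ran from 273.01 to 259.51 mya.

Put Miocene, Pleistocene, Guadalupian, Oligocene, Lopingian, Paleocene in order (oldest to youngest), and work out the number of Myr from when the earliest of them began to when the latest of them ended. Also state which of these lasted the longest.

From the excerpt: Miocene 23.03–5.333; Pleistocene 2.58–0.0117; Guadalupian 273.01–259.51; Oligocene 33.9–23.03; Lopingian 259.51–251.902; Paleocene 66–56 (Ma).
Larger Ma is earlier, so the oldest is Guadalupian and the youngest is Pleistocene; oldest to youngest: Guadalupian, Lopingian, Paleocene, Oligocene, Miocene, Pleistocene.
Oldest start 273.01 minus youngest end 0.0117 gives 272.9983 Myr overall.
Individual lengths (start − end): Pleistocene 2.5683; Miocene 17.697; Oligocene 10.87; Paleocene 10; Guadalupian 13.5; Lopingian 7.608. The largest is Miocene at 17.697 Myr.

Guadalupian, Lopingian, Paleocene, Oligocene, Miocene, Pleistocene; total span 272.9983 Myr; longest is Miocene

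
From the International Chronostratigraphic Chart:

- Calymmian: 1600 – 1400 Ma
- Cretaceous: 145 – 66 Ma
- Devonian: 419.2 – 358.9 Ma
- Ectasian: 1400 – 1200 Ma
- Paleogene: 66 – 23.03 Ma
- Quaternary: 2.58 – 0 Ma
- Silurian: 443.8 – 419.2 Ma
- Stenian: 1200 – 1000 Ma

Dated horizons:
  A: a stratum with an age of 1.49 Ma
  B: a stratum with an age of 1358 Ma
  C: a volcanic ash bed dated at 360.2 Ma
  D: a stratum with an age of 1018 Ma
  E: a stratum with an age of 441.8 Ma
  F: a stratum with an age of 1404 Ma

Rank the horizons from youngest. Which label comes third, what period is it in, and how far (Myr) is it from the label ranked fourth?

Sorted youngest-first by Ma: A (1.49), C (360.2), E (441.8), D (1018), B (1358), F (1404).
The third youngest is E at 441.8 Ma, which lies in 443.8–419.2 Ma: the Silurian.
The fourth youngest is D at 1018 Ma; separation = |441.8 − 1018| = 576.2 Myr.

E, in the Silurian; 576.2 million years to D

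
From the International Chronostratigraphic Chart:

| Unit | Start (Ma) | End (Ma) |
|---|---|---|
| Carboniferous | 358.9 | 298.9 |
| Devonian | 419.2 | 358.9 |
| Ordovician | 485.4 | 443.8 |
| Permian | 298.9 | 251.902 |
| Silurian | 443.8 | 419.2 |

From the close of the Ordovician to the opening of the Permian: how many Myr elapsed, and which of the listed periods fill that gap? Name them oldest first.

144.9 million years; Silurian, Devonian, Carboniferous

End of Ordovician = 443.8 Ma; start of Permian = 298.9 Ma.
Gap = 443.8 − 298.9 = 144.9 Myr.
Periods wholly inside 443.8–298.9 Ma: Silurian (443.8–419.2), Devonian (419.2–358.9), Carboniferous (358.9–298.9).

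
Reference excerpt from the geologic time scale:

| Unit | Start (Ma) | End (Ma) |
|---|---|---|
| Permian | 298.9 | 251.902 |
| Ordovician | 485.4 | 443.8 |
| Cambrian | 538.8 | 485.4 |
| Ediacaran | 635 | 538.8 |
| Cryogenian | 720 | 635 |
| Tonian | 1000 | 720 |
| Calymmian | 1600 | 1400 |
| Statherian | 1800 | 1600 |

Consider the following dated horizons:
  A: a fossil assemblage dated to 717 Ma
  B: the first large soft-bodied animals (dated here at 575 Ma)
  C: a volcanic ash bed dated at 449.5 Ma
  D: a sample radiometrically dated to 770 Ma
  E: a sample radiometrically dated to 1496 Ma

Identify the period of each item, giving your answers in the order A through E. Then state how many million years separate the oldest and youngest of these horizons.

Match each age against the start–end ranges in the excerpt: A = 717 Ma → Cryogenian (720–635); B = 575 Ma → Ediacaran (635–538.8); C = 449.5 Ma → Ordovician (485.4–443.8); D = 770 Ma → Tonian (1000–720); E = 1496 Ma → Calymmian (1600–1400).
The largest age is 1496 Ma and the smallest is 449.5 Ma; their difference is 1046.5 Myr.

A — Cryogenian; B — Ediacaran; C — Ordovician; D — Tonian; E — Calymmian; span 1046.5 million years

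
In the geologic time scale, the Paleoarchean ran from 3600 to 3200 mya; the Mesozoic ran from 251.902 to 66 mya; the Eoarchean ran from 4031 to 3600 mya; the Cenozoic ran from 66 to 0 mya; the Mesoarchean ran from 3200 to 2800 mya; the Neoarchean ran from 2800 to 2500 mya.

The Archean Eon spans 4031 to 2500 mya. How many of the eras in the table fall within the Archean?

Eras inside 4031–2500 Ma: Eoarchean, Paleoarchean, Mesoarchean, Neoarchean — 4 in total.

4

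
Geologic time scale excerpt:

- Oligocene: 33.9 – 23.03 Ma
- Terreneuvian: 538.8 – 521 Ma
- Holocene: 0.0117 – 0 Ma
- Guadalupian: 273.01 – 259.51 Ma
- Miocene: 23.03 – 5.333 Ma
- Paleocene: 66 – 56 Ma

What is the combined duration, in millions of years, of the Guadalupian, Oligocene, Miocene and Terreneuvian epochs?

59.867 million years

Each duration: Guadalupian = 13.5; Oligocene = 10.87; Miocene = 17.697; Terreneuvian = 17.8.
Sum: 13.5 + 10.87 + 17.697 + 17.8 = 59.867 Myr.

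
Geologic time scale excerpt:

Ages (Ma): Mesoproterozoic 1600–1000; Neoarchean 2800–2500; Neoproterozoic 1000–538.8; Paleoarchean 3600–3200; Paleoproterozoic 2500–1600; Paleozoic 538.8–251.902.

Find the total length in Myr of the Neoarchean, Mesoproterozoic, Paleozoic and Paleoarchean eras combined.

1586.898 million years

Each duration: Neoarchean = 300; Mesoproterozoic = 600; Paleozoic = 286.898; Paleoarchean = 400.
Sum: 300 + 600 + 286.898 + 400 = 1586.898 Myr.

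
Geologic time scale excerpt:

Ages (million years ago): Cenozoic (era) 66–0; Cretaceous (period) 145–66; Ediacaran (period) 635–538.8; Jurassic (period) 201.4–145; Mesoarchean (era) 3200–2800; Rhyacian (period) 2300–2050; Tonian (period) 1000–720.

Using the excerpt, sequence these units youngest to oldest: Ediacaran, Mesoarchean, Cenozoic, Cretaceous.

Read off each span (Ma): Ediacaran 635–538.8; Mesoarchean 3200–2800; Cenozoic 66–0; Cretaceous 145–66.
Larger Ma is older, so oldest→youngest is Mesoarchean, Ediacaran, Cretaceous, Cenozoic; reverse it for youngest→oldest.

Cenozoic, then Cretaceous, then Ediacaran, then Mesoarchean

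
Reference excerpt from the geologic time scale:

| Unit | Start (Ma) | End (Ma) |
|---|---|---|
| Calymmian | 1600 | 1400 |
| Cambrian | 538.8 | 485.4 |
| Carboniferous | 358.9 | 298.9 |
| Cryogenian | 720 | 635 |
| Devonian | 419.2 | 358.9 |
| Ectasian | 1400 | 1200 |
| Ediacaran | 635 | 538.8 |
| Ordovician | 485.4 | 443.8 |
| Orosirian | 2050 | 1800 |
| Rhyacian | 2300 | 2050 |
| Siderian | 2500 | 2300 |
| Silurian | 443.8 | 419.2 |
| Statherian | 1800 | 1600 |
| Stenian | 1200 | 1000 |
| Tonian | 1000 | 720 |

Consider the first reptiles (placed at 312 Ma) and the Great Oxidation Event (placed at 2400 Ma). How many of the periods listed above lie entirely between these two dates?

13

The older date is 2400 Ma and the younger is 312 Ma.
Periods with start < 2400 and end > 312 Ma: Rhyacian (2300–2050), Orosirian (2050–1800), Statherian (1800–1600), Calymmian (1600–1400), Ectasian (1400–1200), Stenian (1200–1000), Tonian (1000–720), Cryogenian (720–635), Ediacaran (635–538.8), Cambrian (538.8–485.4), Ordovician (485.4–443.8), Silurian (443.8–419.2), Devonian (419.2–358.9).
That is 13 complete periods.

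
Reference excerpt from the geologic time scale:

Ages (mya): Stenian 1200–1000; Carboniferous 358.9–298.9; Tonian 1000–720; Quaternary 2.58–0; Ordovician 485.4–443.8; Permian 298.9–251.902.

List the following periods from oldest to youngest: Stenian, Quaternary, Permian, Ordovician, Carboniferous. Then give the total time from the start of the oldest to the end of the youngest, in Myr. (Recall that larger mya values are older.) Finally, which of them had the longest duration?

Start ages (Ma): Stenian 1200, Ordovician 485.4, Carboniferous 358.9, Permian 298.9, Quaternary 2.58.
Ordered oldest to youngest: Stenian, Ordovician, Carboniferous, Permian, Quaternary.
Span = 1200 − 0 = 1200 Myr.
Durations: Quaternary 2.58, Stenian 200, Carboniferous 60, Ordovician 41.6, Permian 46.998 → longest is Stenian (200 Myr).

Stenian, Ordovician, Carboniferous, Permian, Quaternary; total span 1200 Myr; longest is Stenian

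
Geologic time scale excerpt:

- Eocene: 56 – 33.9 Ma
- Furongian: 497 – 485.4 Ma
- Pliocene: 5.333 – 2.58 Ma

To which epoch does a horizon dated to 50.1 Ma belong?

50.1 Ma lies between 56 and 33.9 Ma, so it falls in the Eocene.

Eocene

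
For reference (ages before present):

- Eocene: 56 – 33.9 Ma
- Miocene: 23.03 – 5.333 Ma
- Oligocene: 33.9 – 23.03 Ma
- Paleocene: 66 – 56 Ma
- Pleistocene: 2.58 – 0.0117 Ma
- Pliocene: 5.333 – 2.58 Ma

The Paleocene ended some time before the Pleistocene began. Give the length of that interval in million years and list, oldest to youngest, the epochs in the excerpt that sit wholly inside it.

53.42 million years; Eocene, Oligocene, Miocene, Pliocene

The Paleocene closes at 56 Ma and the Pleistocene opens at 2.58 Ma, so the interval is 56 − 2.58 = 53.42 Myr.
An epoch fits inside if it starts at or after 56 Ma and ends at or before 2.58 Ma; oldest first that gives Eocene, Oligocene, Miocene, Pliocene.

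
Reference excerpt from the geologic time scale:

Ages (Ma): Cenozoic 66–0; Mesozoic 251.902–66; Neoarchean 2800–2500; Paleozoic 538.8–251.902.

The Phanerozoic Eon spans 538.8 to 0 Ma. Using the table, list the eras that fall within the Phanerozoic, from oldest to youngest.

Paleozoic, Mesozoic, Cenozoic

Eras with both bounds inside 538.8–0 Ma: Paleozoic (538.8–251.902), Mesozoic (251.902–66), Cenozoic (66–0).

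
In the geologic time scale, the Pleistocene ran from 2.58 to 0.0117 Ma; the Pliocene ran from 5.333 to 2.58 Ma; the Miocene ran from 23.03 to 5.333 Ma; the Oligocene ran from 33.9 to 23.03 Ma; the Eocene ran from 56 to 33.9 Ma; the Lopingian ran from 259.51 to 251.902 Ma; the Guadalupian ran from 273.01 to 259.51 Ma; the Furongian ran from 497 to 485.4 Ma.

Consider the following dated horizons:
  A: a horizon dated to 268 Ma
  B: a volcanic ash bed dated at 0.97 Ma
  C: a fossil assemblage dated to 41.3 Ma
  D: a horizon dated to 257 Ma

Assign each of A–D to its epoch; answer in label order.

A — Guadalupian; B — Pleistocene; C — Eocene; D — Lopingian

Match each age against the start–end ranges in the excerpt: A = 268 Ma → Guadalupian (273.01–259.51); B = 0.97 Ma → Pleistocene (2.58–0.0117); C = 41.3 Ma → Eocene (56–33.9); D = 257 Ma → Lopingian (259.51–251.902).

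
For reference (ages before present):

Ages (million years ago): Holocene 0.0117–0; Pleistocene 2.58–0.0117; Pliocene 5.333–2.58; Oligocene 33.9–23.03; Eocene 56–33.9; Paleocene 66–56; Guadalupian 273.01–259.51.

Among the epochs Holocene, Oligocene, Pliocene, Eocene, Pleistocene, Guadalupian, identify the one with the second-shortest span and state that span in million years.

Start − end for each: Holocene 0.0117 − 0 = 0.0117; Oligocene 33.9 − 23.03 = 10.87; Pliocene 5.333 − 2.58 = 2.753; Eocene 56 − 33.9 = 22.1; Pleistocene 2.58 − 0.0117 = 2.5683; Guadalupian 273.01 − 259.51 = 13.5.
Ranking these from shortest: Holocene < Pleistocene < Pliocene < Oligocene < Guadalupian < Eocene.
Position 2 in that ranking is Pleistocene, which lasted 2.5683 Myr.

Pleistocene, 2.5683 million years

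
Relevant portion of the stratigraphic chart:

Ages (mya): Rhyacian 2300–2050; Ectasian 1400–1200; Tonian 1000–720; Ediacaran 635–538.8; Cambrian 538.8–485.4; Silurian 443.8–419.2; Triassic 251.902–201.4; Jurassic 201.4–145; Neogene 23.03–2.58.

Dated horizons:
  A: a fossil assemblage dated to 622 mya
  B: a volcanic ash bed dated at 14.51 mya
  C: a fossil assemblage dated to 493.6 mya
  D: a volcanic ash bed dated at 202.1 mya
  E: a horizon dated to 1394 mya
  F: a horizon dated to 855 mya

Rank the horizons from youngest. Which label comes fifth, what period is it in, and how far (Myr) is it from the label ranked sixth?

F, in the Tonian; 539 million years to E

Sorted youngest-first by Ma: B (14.51), D (202.1), C (493.6), A (622), F (855), E (1394).
The fifth youngest is F at 855 Ma, which lies in 1000–720 Ma: the Tonian.
The sixth youngest is E at 1394 Ma; separation = |855 − 1394| = 539 Myr.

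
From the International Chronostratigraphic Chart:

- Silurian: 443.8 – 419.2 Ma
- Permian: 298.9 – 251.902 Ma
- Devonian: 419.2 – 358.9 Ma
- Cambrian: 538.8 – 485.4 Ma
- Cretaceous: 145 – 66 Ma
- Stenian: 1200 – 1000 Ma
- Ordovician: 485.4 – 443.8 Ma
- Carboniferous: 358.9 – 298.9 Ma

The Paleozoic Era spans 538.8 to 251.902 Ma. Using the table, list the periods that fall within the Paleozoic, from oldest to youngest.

Periods with both bounds inside 538.8–251.902 Ma: Cambrian (538.8–485.4), Ordovician (485.4–443.8), Silurian (443.8–419.2), Devonian (419.2–358.9), Carboniferous (358.9–298.9), Permian (298.9–251.902).

Cambrian, Ordovician, Silurian, Devonian, Carboniferous, Permian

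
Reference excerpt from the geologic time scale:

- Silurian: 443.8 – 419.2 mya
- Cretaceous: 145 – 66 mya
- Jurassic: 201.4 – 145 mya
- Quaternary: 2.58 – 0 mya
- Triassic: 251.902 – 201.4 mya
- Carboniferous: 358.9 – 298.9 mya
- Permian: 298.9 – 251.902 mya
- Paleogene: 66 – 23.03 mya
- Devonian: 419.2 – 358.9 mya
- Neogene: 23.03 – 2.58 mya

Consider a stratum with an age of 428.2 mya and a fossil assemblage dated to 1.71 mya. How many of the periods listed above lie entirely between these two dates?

428.2 Ma sits inside the Silurian (443.8–419.2) and 1.71 Ma inside the Quaternary (2.58–0); neither of those is wholly between the two dates.
The listed periods lying completely between them are Devonian, Carboniferous, Permian, Triassic, Jurassic, Cretaceous, Paleogene, Neogene — 8 in all.

8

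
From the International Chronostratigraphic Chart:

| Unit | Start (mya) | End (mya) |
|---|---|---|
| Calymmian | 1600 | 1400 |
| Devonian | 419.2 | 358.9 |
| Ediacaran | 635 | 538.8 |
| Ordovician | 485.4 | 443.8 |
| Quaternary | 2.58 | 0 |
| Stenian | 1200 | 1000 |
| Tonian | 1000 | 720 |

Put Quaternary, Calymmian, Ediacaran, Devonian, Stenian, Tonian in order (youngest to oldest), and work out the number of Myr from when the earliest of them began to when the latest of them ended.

Quaternary, Devonian, Ediacaran, Tonian, Stenian, Calymmian; total span 1600 Myr

Start ages (Ma): Calymmian 1600, Stenian 1200, Tonian 1000, Ediacaran 635, Devonian 419.2, Quaternary 2.58.
Ordered youngest to oldest: Quaternary, Devonian, Ediacaran, Tonian, Stenian, Calymmian.
Span = 1600 − 0 = 1600 Myr.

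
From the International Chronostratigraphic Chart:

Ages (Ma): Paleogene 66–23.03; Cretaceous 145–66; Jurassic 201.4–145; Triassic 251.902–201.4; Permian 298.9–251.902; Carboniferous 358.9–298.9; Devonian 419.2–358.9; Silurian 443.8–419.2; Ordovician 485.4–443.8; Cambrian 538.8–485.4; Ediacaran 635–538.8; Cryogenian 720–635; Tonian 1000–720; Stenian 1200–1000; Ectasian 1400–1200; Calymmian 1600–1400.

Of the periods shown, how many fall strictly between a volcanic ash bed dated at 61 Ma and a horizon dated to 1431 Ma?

14

1431 Ma sits inside the Calymmian (1600–1400) and 61 Ma inside the Paleogene (66–23.03); neither of those is wholly between the two dates.
The listed periods lying completely between them are Ectasian, Stenian, Tonian, Cryogenian, Ediacaran, Cambrian, Ordovician, Silurian, Devonian, Carboniferous, Permian, Triassic, Jurassic, Cretaceous — 14 in all.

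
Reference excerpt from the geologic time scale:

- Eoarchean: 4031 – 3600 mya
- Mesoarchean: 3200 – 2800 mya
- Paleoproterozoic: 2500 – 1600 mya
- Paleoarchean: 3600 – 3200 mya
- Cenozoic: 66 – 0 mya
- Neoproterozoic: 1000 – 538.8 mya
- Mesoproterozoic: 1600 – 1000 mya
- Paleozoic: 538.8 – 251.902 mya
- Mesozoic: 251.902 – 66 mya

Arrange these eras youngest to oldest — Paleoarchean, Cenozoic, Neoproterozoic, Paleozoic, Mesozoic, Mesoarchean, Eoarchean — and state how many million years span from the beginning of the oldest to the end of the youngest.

Cenozoic → Mesozoic → Paleozoic → Neoproterozoic → Mesoarchean → Paleoarchean → Eoarchean; total span 4031 Myr

Start ages (Ma): Eoarchean 4031, Paleoarchean 3600, Mesoarchean 3200, Neoproterozoic 1000, Paleozoic 538.8, Mesozoic 251.902, Cenozoic 66.
Ordered youngest to oldest: Cenozoic, Mesozoic, Paleozoic, Neoproterozoic, Mesoarchean, Paleoarchean, Eoarchean.
Span = 4031 − 0 = 4031 Myr.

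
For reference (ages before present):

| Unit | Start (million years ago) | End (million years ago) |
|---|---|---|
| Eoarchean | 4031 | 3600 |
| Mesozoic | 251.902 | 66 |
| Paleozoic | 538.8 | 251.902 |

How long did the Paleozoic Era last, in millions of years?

538.8 − 251.902 = 286.898 million years.

286.898 million years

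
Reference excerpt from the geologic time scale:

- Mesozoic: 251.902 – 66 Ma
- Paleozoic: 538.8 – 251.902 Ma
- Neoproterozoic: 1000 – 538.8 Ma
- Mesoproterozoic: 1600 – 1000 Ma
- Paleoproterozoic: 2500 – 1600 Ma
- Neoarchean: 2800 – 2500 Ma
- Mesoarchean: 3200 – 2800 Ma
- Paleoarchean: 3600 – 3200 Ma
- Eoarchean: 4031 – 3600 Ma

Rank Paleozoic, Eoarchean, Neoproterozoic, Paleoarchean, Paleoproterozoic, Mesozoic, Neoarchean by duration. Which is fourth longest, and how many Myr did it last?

Paleoarchean, 400 million years

Durations: Paleozoic 286.898; Eoarchean 431; Neoproterozoic 461.2; Paleoarchean 400; Paleoproterozoic 900; Mesozoic 185.902; Neoarchean 300 Myr.
Sorted longest-first: Paleoproterozoic (900), Neoproterozoic (461.2), Eoarchean (431), Paleoarchean (400), Neoarchean (300), Paleozoic (286.898), Mesozoic (185.902).
The fourth longest is Paleoarchean at 400 Myr.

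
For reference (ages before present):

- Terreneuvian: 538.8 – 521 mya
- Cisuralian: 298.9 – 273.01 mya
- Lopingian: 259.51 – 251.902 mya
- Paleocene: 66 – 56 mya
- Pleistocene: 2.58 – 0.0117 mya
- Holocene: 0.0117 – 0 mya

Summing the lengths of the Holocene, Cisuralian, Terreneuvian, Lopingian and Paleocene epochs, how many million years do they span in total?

Duration is start − end for each: (0.0117 − 0) + (298.9 − 273.01) + (538.8 − 521) + (259.51 − 251.902) + (66 − 56).
That is 0.0117 + 25.89 + 17.8 + 7.608 + 10, which totals 61.3097 million years.

61.3097 million years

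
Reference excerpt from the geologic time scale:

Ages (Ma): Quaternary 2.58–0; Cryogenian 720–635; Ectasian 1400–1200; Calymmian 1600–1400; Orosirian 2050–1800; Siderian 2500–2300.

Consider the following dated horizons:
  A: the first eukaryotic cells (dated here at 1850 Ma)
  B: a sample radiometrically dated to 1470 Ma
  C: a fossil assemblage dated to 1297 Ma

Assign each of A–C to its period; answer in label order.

A — Orosirian; B — Calymmian; C — Ectasian

A: 1850 Ma lies in 2050–1800 Ma, so Orosirian.
B: 1470 Ma lies in 1600–1400 Ma, so Calymmian.
C: 1297 Ma lies in 1400–1200 Ma, so Ectasian.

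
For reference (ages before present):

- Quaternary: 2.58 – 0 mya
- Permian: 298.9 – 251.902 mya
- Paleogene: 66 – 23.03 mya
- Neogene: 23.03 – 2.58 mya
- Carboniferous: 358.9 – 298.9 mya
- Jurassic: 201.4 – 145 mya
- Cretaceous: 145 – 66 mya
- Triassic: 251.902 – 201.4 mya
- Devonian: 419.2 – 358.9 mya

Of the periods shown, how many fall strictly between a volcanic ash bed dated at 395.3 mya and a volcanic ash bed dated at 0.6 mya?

The older date is 395.3 Ma and the younger is 0.6 Ma.
Periods with start < 395.3 and end > 0.6 Ma: Carboniferous (358.9–298.9), Permian (298.9–251.902), Triassic (251.902–201.4), Jurassic (201.4–145), Cretaceous (145–66), Paleogene (66–23.03), Neogene (23.03–2.58).
That is 7 complete periods.

7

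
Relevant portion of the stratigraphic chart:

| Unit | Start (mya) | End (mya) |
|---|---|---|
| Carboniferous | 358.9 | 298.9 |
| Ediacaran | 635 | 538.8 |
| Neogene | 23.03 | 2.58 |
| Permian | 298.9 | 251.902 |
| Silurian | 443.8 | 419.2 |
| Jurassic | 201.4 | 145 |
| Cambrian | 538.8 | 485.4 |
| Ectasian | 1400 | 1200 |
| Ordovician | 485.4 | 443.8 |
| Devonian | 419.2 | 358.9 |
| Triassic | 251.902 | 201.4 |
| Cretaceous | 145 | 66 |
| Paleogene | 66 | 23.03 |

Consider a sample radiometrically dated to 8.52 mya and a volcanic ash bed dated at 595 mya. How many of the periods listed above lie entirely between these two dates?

10

The older date is 595 Ma and the younger is 8.52 Ma.
Periods with start < 595 and end > 8.52 Ma: Cambrian (538.8–485.4), Ordovician (485.4–443.8), Silurian (443.8–419.2), Devonian (419.2–358.9), Carboniferous (358.9–298.9), Permian (298.9–251.902), Triassic (251.902–201.4), Jurassic (201.4–145), Cretaceous (145–66), Paleogene (66–23.03).
That is 10 complete periods.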